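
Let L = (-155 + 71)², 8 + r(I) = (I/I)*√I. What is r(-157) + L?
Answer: 7048 + I*√157 ≈ 7048.0 + 12.53*I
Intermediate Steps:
r(I) = -8 + √I (r(I) = -8 + (I/I)*√I = -8 + 1*√I = -8 + √I)
L = 7056 (L = (-84)² = 7056)
r(-157) + L = (-8 + √(-157)) + 7056 = (-8 + I*√157) + 7056 = 7048 + I*√157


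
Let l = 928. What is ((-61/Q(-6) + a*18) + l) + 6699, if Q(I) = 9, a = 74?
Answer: 80570/9 ≈ 8952.2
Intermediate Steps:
((-61/Q(-6) + a*18) + l) + 6699 = ((-61/9 + 74*18) + 928) + 6699 = ((-61*⅑ + 1332) + 928) + 6699 = ((-61/9 + 1332) + 928) + 6699 = (11927/9 + 928) + 6699 = 20279/9 + 6699 = 80570/9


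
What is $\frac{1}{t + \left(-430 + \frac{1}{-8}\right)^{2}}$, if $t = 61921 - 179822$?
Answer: $\frac{64}{4294817} \approx 1.4902 \cdot 10^{-5}$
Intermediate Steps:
$t = -117901$ ($t = 61921 - 179822 = -117901$)
$\frac{1}{t + \left(-430 + \frac{1}{-8}\right)^{2}} = \frac{1}{-117901 + \left(-430 + \frac{1}{-8}\right)^{2}} = \frac{1}{-117901 + \left(-430 - \frac{1}{8}\right)^{2}} = \frac{1}{-117901 + \left(- \frac{3441}{8}\right)^{2}} = \frac{1}{-117901 + \frac{11840481}{64}} = \frac{1}{\frac{4294817}{64}} = \frac{64}{4294817}$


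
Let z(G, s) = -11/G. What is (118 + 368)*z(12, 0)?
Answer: -891/2 ≈ -445.50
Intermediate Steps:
(118 + 368)*z(12, 0) = (118 + 368)*(-11/12) = 486*(-11*1/12) = 486*(-11/12) = -891/2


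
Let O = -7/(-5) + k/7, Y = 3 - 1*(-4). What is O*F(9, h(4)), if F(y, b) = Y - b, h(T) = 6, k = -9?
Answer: 4/35 ≈ 0.11429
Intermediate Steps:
Y = 7 (Y = 3 + 4 = 7)
F(y, b) = 7 - b
O = 4/35 (O = -7/(-5) - 9/7 = -7*(-⅕) - 9*⅐ = 7/5 - 9/7 = 4/35 ≈ 0.11429)
O*F(9, h(4)) = 4*(7 - 1*6)/35 = 4*(7 - 6)/35 = (4/35)*1 = 4/35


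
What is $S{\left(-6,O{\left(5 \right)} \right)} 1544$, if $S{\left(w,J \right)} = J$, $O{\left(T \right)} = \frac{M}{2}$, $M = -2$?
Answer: $-1544$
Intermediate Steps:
$O{\left(T \right)} = -1$ ($O{\left(T \right)} = - \frac{2}{2} = \left(-2\right) \frac{1}{2} = -1$)
$S{\left(-6,O{\left(5 \right)} \right)} 1544 = \left(-1\right) 1544 = -1544$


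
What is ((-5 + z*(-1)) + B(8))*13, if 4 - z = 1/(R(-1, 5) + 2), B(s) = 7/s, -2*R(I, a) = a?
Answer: -1053/8 ≈ -131.63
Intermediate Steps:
R(I, a) = -a/2
z = 6 (z = 4 - 1/(-1/2*5 + 2) = 4 - 1/(-5/2 + 2) = 4 - 1/(-1/2) = 4 - 1*(-2) = 4 + 2 = 6)
((-5 + z*(-1)) + B(8))*13 = ((-5 + 6*(-1)) + 7/8)*13 = ((-5 - 6) + 7*(1/8))*13 = (-11 + 7/8)*13 = -81/8*13 = -1053/8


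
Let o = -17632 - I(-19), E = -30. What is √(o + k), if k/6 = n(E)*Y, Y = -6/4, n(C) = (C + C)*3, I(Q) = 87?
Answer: I*√16099 ≈ 126.88*I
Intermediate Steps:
n(C) = 6*C (n(C) = (2*C)*3 = 6*C)
Y = -3/2 (Y = -6*¼ = -3/2 ≈ -1.5000)
k = 1620 (k = 6*((6*(-30))*(-3/2)) = 6*(-180*(-3/2)) = 6*270 = 1620)
o = -17719 (o = -17632 - 1*87 = -17632 - 87 = -17719)
√(o + k) = √(-17719 + 1620) = √(-16099) = I*√16099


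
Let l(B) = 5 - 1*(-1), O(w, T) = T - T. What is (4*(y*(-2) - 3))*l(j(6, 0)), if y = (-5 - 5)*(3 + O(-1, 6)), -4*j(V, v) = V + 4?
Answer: 1368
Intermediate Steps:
j(V, v) = -1 - V/4 (j(V, v) = -(V + 4)/4 = -(4 + V)/4 = -1 - V/4)
O(w, T) = 0
l(B) = 6 (l(B) = 5 + 1 = 6)
y = -30 (y = (-5 - 5)*(3 + 0) = -10*3 = -30)
(4*(y*(-2) - 3))*l(j(6, 0)) = (4*(-30*(-2) - 3))*6 = (4*(60 - 3))*6 = (4*57)*6 = 228*6 = 1368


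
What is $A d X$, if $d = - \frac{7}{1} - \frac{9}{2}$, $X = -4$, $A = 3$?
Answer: $138$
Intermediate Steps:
$d = - \frac{23}{2}$ ($d = \left(-7\right) 1 - \frac{9}{2} = -7 - \frac{9}{2} = - \frac{23}{2} \approx -11.5$)
$A d X = 3 \left(- \frac{23}{2}\right) \left(-4\right) = \left(- \frac{69}{2}\right) \left(-4\right) = 138$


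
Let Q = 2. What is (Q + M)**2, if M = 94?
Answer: 9216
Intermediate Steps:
(Q + M)**2 = (2 + 94)**2 = 96**2 = 9216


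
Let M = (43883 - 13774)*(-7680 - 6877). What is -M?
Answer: 438296713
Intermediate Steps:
M = -438296713 (M = 30109*(-14557) = -438296713)
-M = -1*(-438296713) = 438296713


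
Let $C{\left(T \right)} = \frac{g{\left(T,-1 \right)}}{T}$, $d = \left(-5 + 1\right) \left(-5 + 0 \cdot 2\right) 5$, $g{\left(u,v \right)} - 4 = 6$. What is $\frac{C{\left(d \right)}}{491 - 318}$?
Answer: $\frac{1}{1730} \approx 0.00057803$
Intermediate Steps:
$g{\left(u,v \right)} = 10$ ($g{\left(u,v \right)} = 4 + 6 = 10$)
$d = 100$ ($d = - 4 \left(-5 + 0\right) 5 = - 4 \left(\left(-5\right) 5\right) = \left(-4\right) \left(-25\right) = 100$)
$C{\left(T \right)} = \frac{10}{T}$
$\frac{C{\left(d \right)}}{491 - 318} = \frac{10 \cdot \frac{1}{100}}{491 - 318} = \frac{1}{10 \cdot 173} = \frac{1}{10} \cdot \frac{1}{173} = \frac{1}{1730}$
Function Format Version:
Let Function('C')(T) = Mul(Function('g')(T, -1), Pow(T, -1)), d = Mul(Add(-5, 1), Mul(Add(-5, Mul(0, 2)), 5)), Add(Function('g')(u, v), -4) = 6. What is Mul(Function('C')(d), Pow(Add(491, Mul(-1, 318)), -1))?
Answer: Rational(1, 1730) ≈ 0.00057803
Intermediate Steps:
Function('g')(u, v) = 10 (Function('g')(u, v) = Add(4, 6) = 10)
d = 100 (d = Mul(-4, Mul(Add(-5, 0), 5)) = Mul(-4, Mul(-5, 5)) = Mul(-4, -25) = 100)
Function('C')(T) = Mul(10, Pow(T, -1))
Mul(Function('C')(d), Pow(Add(491, Mul(-1, 318)), -1)) = Mul(Mul(10, Pow(100, -1)), Pow(Add(491, Mul(-1, 318)), -1)) = Mul(Mul(10, Rational(1, 100)), Pow(Add(491, -318), -1)) = Mul(Rational(1, 10), Pow(173, -1)) = Mul(Rational(1, 10), Rational(1, 173)) = Rational(1, 1730)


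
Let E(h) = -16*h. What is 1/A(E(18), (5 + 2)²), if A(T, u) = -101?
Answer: -1/101 ≈ -0.0099010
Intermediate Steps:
1/A(E(18), (5 + 2)²) = 1/(-101) = -1/101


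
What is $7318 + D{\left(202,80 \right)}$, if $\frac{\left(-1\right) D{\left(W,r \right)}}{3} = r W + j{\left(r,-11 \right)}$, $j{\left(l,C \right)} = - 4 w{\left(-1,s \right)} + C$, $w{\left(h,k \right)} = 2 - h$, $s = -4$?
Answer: $-41093$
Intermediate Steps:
$j{\left(l,C \right)} = -12 + C$ ($j{\left(l,C \right)} = - 4 \left(2 - -1\right) + C = - 4 \left(2 + 1\right) + C = \left(-4\right) 3 + C = -12 + C$)
$D{\left(W,r \right)} = 69 - 3 W r$ ($D{\left(W,r \right)} = - 3 \left(r W - 23\right) = - 3 \left(W r - 23\right) = - 3 \left(-23 + W r\right) = 69 - 3 W r$)
$7318 + D{\left(202,80 \right)} = 7318 + \left(69 - 606 \cdot 80\right) = 7318 + \left(69 - 48480\right) = 7318 - 48411 = -41093$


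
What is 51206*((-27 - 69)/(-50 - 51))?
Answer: 4915776/101 ≈ 48671.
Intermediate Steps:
51206*((-27 - 69)/(-50 - 51)) = 51206*(-96/(-101)) = 51206*(-96*(-1/101)) = 51206*(96/101) = 4915776/101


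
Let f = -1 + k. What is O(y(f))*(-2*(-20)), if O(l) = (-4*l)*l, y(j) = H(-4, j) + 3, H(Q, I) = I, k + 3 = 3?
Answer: -640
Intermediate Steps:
k = 0 (k = -3 + 3 = 0)
f = -1 (f = -1 + 0 = -1)
y(j) = 3 + j (y(j) = j + 3 = 3 + j)
O(l) = -4*l**2
O(y(f))*(-2*(-20)) = (-4*(3 - 1)**2)*(-2*(-20)) = -4*2**2*40 = -4*4*40 = -16*40 = -640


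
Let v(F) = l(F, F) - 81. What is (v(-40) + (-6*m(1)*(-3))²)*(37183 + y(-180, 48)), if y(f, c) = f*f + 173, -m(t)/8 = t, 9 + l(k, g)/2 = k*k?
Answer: 1662773772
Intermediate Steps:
l(k, g) = -18 + 2*k² (l(k, g) = -18 + 2*(k*k) = -18 + 2*k²)
m(t) = -8*t
y(f, c) = 173 + f² (y(f, c) = f² + 173 = 173 + f²)
v(F) = -99 + 2*F² (v(F) = (-18 + 2*F²) - 81 = -99 + 2*F²)
(v(-40) + (-6*m(1)*(-3))²)*(37183 + y(-180, 48)) = ((-99 + 2*(-40)²) + (-(-48)*(-3))²)*(37183 + (173 + (-180)²)) = ((-99 + 2*1600) + (-6*(-8)*(-3))²)*(37183 + (173 + 32400)) = ((-99 + 3200) + (48*(-3))²)*(37183 + 32573) = (3101 + (-144)²)*69756 = (3101 + 20736)*69756 = 23837*69756 = 1662773772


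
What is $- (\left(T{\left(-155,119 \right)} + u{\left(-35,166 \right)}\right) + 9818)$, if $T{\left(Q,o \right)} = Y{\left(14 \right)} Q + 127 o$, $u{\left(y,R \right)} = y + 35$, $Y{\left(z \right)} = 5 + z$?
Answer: $-21986$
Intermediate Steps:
$u{\left(y,R \right)} = 35 + y$
$T{\left(Q,o \right)} = 19 Q + 127 o$ ($T{\left(Q,o \right)} = \left(5 + 14\right) Q + 127 o = 19 Q + 127 o$)
$- (\left(T{\left(-155,119 \right)} + u{\left(-35,166 \right)}\right) + 9818) = - (\left(\left(19 \left(-155\right) + 127 \cdot 119\right) + \left(35 - 35\right)\right) + 9818) = - (\left(\left(-2945 + 15113\right) + 0\right) + 9818) = - (\left(12168 + 0\right) + 9818) = - (12168 + 9818) = \left(-1\right) 21986 = -21986$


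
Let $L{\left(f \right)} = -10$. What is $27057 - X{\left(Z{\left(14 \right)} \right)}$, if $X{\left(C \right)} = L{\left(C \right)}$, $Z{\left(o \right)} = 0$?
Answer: $27067$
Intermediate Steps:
$X{\left(C \right)} = -10$
$27057 - X{\left(Z{\left(14 \right)} \right)} = 27057 - -10 = 27057 + 10 = 27067$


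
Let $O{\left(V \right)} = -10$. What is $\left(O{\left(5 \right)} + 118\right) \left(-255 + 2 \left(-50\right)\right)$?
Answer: $-38340$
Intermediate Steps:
$\left(O{\left(5 \right)} + 118\right) \left(-255 + 2 \left(-50\right)\right) = \left(-10 + 118\right) \left(-255 + 2 \left(-50\right)\right) = 108 \left(-255 - 100\right) = 108 \left(-355\right) = -38340$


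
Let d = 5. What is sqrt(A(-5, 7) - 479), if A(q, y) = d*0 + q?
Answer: 22*I ≈ 22.0*I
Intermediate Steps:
A(q, y) = q (A(q, y) = 5*0 + q = 0 + q = q)
sqrt(A(-5, 7) - 479) = sqrt(-5 - 479) = sqrt(-484) = 22*I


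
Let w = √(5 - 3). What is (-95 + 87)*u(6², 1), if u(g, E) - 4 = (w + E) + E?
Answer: -48 - 8*√2 ≈ -59.314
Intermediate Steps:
w = √2 ≈ 1.4142
u(g, E) = 4 + √2 + 2*E (u(g, E) = 4 + ((√2 + E) + E) = 4 + ((E + √2) + E) = 4 + (√2 + 2*E) = 4 + √2 + 2*E)
(-95 + 87)*u(6², 1) = (-95 + 87)*(4 + √2 + 2*1) = -8*(4 + √2 + 2) = -8*(6 + √2) = -48 - 8*√2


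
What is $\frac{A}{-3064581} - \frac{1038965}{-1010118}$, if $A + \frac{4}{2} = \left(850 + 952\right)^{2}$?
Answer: $- \frac{32021597057}{1031862810186} \approx -0.031033$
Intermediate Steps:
$A = 3247202$ ($A = -2 + \left(850 + 952\right)^{2} = -2 + 1802^{2} = -2 + 3247204 = 3247202$)
$\frac{A}{-3064581} - \frac{1038965}{-1010118} = \frac{3247202}{-3064581} - \frac{1038965}{-1010118} = 3247202 \left(- \frac{1}{3064581}\right) - - \frac{1038965}{1010118} = - \frac{3247202}{3064581} + \frac{1038965}{1010118} = - \frac{32021597057}{1031862810186}$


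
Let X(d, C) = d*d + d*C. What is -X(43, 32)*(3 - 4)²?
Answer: -3225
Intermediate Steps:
X(d, C) = d² + C*d
-X(43, 32)*(3 - 4)² = -43*(32 + 43)*(3 - 4)² = -43*75*(-1)² = -3225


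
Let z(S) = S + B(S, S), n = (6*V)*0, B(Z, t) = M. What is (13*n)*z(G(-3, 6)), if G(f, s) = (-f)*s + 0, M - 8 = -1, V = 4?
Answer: 0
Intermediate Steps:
M = 7 (M = 8 - 1 = 7)
B(Z, t) = 7
n = 0 (n = (6*4)*0 = 24*0 = 0)
G(f, s) = -f*s (G(f, s) = -f*s + 0 = -f*s)
z(S) = 7 + S (z(S) = S + 7 = 7 + S)
(13*n)*z(G(-3, 6)) = (13*0)*(7 - 1*(-3)*6) = 0*(7 + 18) = 0*25 = 0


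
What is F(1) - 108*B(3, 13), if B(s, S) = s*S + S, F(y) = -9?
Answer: -5625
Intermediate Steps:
B(s, S) = S + S*s (B(s, S) = S*s + S = S + S*s)
F(1) - 108*B(3, 13) = -9 - 1404*(1 + 3) = -9 - 1404*4 = -9 - 108*52 = -9 - 5616 = -5625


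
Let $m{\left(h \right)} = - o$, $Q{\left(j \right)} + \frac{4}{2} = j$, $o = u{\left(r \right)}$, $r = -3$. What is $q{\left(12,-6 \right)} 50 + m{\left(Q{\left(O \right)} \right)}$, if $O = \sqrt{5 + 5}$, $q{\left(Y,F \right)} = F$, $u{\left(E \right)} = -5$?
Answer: $-295$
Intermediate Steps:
$o = -5$
$O = \sqrt{10} \approx 3.1623$
$Q{\left(j \right)} = -2 + j$
$m{\left(h \right)} = 5$ ($m{\left(h \right)} = \left(-1\right) \left(-5\right) = 5$)
$q{\left(12,-6 \right)} 50 + m{\left(Q{\left(O \right)} \right)} = \left(-6\right) 50 + 5 = -300 + 5 = -295$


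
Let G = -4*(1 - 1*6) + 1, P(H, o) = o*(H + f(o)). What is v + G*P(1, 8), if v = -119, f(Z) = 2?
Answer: 385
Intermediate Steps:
P(H, o) = o*(2 + H) (P(H, o) = o*(H + 2) = o*(2 + H))
G = 21 (G = -4*(1 - 6) + 1 = -4*(-5) + 1 = 20 + 1 = 21)
v + G*P(1, 8) = -119 + 21*(8*(2 + 1)) = -119 + 21*(8*3) = -119 + 21*24 = -119 + 504 = 385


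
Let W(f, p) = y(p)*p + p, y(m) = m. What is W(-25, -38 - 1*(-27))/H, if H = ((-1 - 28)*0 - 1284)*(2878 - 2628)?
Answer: -11/32100 ≈ -0.00034268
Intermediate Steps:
W(f, p) = p + p**2 (W(f, p) = p*p + p = p**2 + p = p + p**2)
H = -321000 (H = (-29*0 - 1284)*250 = (0 - 1284)*250 = -1284*250 = -321000)
W(-25, -38 - 1*(-27))/H = ((-38 - 1*(-27))*(1 + (-38 - 1*(-27))))/(-321000) = ((-38 + 27)*(1 + (-38 + 27)))*(-1/321000) = -11*(1 - 11)*(-1/321000) = -11*(-10)*(-1/321000) = 110*(-1/321000) = -11/32100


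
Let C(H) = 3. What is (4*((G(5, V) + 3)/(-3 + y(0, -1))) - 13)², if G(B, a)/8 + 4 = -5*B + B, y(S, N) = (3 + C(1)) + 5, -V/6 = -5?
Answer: 46225/4 ≈ 11556.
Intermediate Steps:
V = 30 (V = -6*(-5) = 30)
y(S, N) = 11 (y(S, N) = (3 + 3) + 5 = 6 + 5 = 11)
G(B, a) = -32 - 32*B (G(B, a) = -32 + 8*(-5*B + B) = -32 + 8*(-4*B) = -32 - 32*B)
(4*((G(5, V) + 3)/(-3 + y(0, -1))) - 13)² = (4*(((-32 - 32*5) + 3)/(-3 + 11)) - 13)² = (4*(((-32 - 160) + 3)/8) - 13)² = (4*((-192 + 3)*(⅛)) - 13)² = (4*(-189*⅛) - 13)² = (4*(-189/8) - 13)² = (-189/2 - 13)² = (-215/2)² = 46225/4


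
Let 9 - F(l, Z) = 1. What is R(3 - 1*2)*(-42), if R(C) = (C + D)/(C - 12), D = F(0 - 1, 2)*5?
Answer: 1722/11 ≈ 156.55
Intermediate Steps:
F(l, Z) = 8 (F(l, Z) = 9 - 1*1 = 9 - 1 = 8)
D = 40 (D = 8*5 = 40)
R(C) = (40 + C)/(-12 + C) (R(C) = (C + 40)/(C - 12) = (40 + C)/(-12 + C))
R(3 - 1*2)*(-42) = ((40 + (3 - 1*2))/(-12 + (3 - 1*2)))*(-42) = ((40 + (3 - 2))/(-12 + (3 - 2)))*(-42) = ((40 + 1)/(-12 + 1))*(-42) = (41/(-11))*(-42) = -1/11*41*(-42) = -41/11*(-42) = 1722/11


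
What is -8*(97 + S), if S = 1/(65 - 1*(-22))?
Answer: -67520/87 ≈ -776.09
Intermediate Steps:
S = 1/87 (S = 1/(65 + 22) = 1/87 ≈ 0.011494)
-8*(97 + S) = -8*(97 + 1/87) = -8*8440/87 = -67520/87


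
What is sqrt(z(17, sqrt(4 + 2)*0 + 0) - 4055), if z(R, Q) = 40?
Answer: I*sqrt(4015) ≈ 63.364*I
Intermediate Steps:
sqrt(z(17, sqrt(4 + 2)*0 + 0) - 4055) = sqrt(40 - 4055) = sqrt(-4015) = I*sqrt(4015)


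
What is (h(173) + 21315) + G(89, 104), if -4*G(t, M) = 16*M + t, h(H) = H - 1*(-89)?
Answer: 84555/4 ≈ 21139.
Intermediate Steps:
h(H) = 89 + H (h(H) = H + 89 = 89 + H)
G(t, M) = -4*M - t/4 (G(t, M) = -(16*M + t)/4 = -(t + 16*M)/4 = -4*M - t/4)
(h(173) + 21315) + G(89, 104) = ((89 + 173) + 21315) + (-4*104 - ¼*89) = (262 + 21315) + (-416 - 89/4) = 21577 - 1753/4 = 84555/4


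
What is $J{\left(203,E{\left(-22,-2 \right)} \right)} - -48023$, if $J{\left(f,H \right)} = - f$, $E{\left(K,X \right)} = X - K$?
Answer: $47820$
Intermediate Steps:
$J{\left(203,E{\left(-22,-2 \right)} \right)} - -48023 = \left(-1\right) 203 - -48023 = -203 + 48023 = 47820$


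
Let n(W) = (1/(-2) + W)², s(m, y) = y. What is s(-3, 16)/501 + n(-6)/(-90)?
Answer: -26303/60120 ≈ -0.43751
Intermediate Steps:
n(W) = (-½ + W)²
s(-3, 16)/501 + n(-6)/(-90) = 16/501 + ((-1 + 2*(-6))²/4)/(-90) = 16*(1/501) + ((-1 - 12)²/4)*(-1/90) = 16/501 + ((¼)*(-13)²)*(-1/90) = 16/501 + ((¼)*169)*(-1/90) = 16/501 + (169/4)*(-1/90) = 16/501 - 169/360 = -26303/60120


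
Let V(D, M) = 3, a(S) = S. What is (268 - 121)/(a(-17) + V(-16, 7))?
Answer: -21/2 ≈ -10.500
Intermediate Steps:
(268 - 121)/(a(-17) + V(-16, 7)) = (268 - 121)/(-17 + 3) = 147/(-14) = 147*(-1/14) = -21/2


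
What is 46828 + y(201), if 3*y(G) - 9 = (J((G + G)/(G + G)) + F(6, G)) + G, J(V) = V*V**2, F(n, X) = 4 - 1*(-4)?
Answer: 46901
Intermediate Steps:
F(n, X) = 8 (F(n, X) = 4 + 4 = 8)
J(V) = V**3
y(G) = 6 + G/3 (y(G) = 3 + ((((G + G)/(G + G))**3 + 8) + G)/3 = 3 + ((((2*G)/((2*G)))**3 + 8) + G)/3 = 3 + ((((2*G)*(1/(2*G)))**3 + 8) + G)/3 = 3 + ((1**3 + 8) + G)/3 = 3 + ((1 + 8) + G)/3 = 3 + (9 + G)/3 = 3 + (3 + G/3) = 6 + G/3)
46828 + y(201) = 46828 + (6 + (1/3)*201) = 46828 + (6 + 67) = 46828 + 73 = 46901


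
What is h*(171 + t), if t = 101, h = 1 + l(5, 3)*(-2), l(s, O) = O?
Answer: -1360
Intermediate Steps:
h = -5 (h = 1 + 3*(-2) = 1 - 6 = -5)
h*(171 + t) = -5*(171 + 101) = -5*272 = -1360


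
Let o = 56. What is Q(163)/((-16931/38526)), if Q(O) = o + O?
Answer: -8437194/16931 ≈ -498.33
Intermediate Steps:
Q(O) = 56 + O
Q(163)/((-16931/38526)) = (56 + 163)/((-16931/38526)) = 219/((-16931*1/38526)) = 219/(-16931/38526) = 219*(-38526/16931) = -8437194/16931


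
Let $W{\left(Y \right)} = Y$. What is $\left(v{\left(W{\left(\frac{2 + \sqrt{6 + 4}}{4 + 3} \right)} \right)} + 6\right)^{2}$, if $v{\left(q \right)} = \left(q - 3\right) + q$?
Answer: $\frac{95}{7} + \frac{100 \sqrt{10}}{49} \approx 20.025$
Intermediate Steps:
$v{\left(q \right)} = -3 + 2 q$ ($v{\left(q \right)} = \left(-3 + q\right) + q = -3 + 2 q$)
$\left(v{\left(W{\left(\frac{2 + \sqrt{6 + 4}}{4 + 3} \right)} \right)} + 6\right)^{2} = \left(\left(-3 + 2 \frac{2 + \sqrt{6 + 4}}{4 + 3}\right) + 6\right)^{2} = \left(\left(-3 + 2 \frac{2 + \sqrt{10}}{7}\right) + 6\right)^{2} = \left(\left(-3 + 2 \left(2 + \sqrt{10}\right) \frac{1}{7}\right) + 6\right)^{2} = \left(\left(-3 + 2 \left(\frac{2}{7} + \frac{\sqrt{10}}{7}\right)\right) + 6\right)^{2} = \left(\left(-3 + \left(\frac{4}{7} + \frac{2 \sqrt{10}}{7}\right)\right) + 6\right)^{2} = \left(\left(- \frac{17}{7} + \frac{2 \sqrt{10}}{7}\right) + 6\right)^{2} = \left(\frac{25}{7} + \frac{2 \sqrt{10}}{7}\right)^{2}$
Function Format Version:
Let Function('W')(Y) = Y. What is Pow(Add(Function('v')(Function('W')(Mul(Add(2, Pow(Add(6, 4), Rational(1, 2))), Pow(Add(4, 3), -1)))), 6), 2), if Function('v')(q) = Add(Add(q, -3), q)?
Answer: Add(Rational(95, 7), Mul(Rational(100, 49), Pow(10, Rational(1, 2)))) ≈ 20.025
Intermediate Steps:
Function('v')(q) = Add(-3, Mul(2, q)) (Function('v')(q) = Add(Add(-3, q), q) = Add(-3, Mul(2, q)))
Pow(Add(Function('v')(Function('W')(Mul(Add(2, Pow(Add(6, 4), Rational(1, 2))), Pow(Add(4, 3), -1)))), 6), 2) = Pow(Add(Add(-3, Mul(2, Mul(Add(2, Pow(Add(6, 4), Rational(1, 2))), Pow(Add(4, 3), -1)))), 6), 2) = Pow(Add(Add(-3, Mul(2, Mul(Add(2, Pow(10, Rational(1, 2))), Pow(7, -1)))), 6), 2) = Pow(Add(Add(-3, Mul(2, Mul(Add(2, Pow(10, Rational(1, 2))), Rational(1, 7)))), 6), 2) = Pow(Add(Add(-3, Mul(2, Add(Rational(2, 7), Mul(Rational(1, 7), Pow(10, Rational(1, 2)))))), 6), 2) = Pow(Add(Add(-3, Add(Rational(4, 7), Mul(Rational(2, 7), Pow(10, Rational(1, 2))))), 6), 2) = Pow(Add(Add(Rational(-17, 7), Mul(Rational(2, 7), Pow(10, Rational(1, 2)))), 6), 2) = Pow(Add(Rational(25, 7), Mul(Rational(2, 7), Pow(10, Rational(1, 2)))), 2)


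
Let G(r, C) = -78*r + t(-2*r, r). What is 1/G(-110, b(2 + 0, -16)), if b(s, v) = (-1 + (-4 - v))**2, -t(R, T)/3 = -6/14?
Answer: 7/60069 ≈ 0.00011653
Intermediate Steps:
t(R, T) = 9/7 (t(R, T) = -(-18)/14 = -3*(-3/7) = 9/7)
b(s, v) = (-5 - v)**2
G(r, C) = 9/7 - 78*r (G(r, C) = -78*r + 9/7 = 9/7 - 78*r)
1/G(-110, b(2 + 0, -16)) = 1/(9/7 - 78*(-110)) = 1/(9/7 + 8580) = 1/(60069/7) = 7/60069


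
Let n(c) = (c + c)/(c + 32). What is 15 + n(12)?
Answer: 171/11 ≈ 15.545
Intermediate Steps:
n(c) = 2*c/(32 + c) (n(c) = (2*c)/(32 + c) = 2*c/(32 + c))
15 + n(12) = 15 + 2*12/(32 + 12) = 15 + 2*12/44 = 15 + 2*12*(1/44) = 15 + 6/11 = 171/11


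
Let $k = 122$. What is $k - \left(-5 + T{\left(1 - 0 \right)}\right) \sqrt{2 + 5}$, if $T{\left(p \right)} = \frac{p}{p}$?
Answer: $122 + 4 \sqrt{7} \approx 132.58$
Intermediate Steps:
$T{\left(p \right)} = 1$
$k - \left(-5 + T{\left(1 - 0 \right)}\right) \sqrt{2 + 5} = 122 - \left(-5 + 1\right) \sqrt{2 + 5} = 122 - - 4 \sqrt{7} = 122 + 4 \sqrt{7}$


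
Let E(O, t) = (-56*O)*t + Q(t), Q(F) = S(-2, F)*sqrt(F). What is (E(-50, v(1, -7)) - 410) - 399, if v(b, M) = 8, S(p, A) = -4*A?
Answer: 21591 - 64*sqrt(2) ≈ 21501.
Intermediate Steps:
Q(F) = -4*F**(3/2) (Q(F) = (-4*F)*sqrt(F) = -4*F**(3/2))
E(O, t) = -4*t**(3/2) - 56*O*t (E(O, t) = (-56*O)*t - 4*t**(3/2) = -56*O*t - 4*t**(3/2) = -4*t**(3/2) - 56*O*t)
(E(-50, v(1, -7)) - 410) - 399 = ((-64*sqrt(2) - 56*(-50)*8) - 410) - 399 = ((-64*sqrt(2) + 22400) - 410) - 399 = ((22400 - 64*sqrt(2)) - 410) - 399 = (21990 - 64*sqrt(2)) - 399 = 21591 - 64*sqrt(2)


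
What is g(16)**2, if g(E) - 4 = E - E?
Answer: 16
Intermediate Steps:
g(E) = 4 (g(E) = 4 + (E - E) = 4 + 0 = 4)
g(16)**2 = 4**2 = 16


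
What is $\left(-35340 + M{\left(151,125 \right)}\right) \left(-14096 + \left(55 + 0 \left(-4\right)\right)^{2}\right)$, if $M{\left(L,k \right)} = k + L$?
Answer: $388193544$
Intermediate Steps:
$M{\left(L,k \right)} = L + k$
$\left(-35340 + M{\left(151,125 \right)}\right) \left(-14096 + \left(55 + 0 \left(-4\right)\right)^{2}\right) = \left(-35340 + \left(151 + 125\right)\right) \left(-14096 + \left(55 + 0 \left(-4\right)\right)^{2}\right) = \left(-35340 + 276\right) \left(-14096 + \left(55 + 0\right)^{2}\right) = - 35064 \left(-14096 + 55^{2}\right) = - 35064 \left(-14096 + 3025\right) = \left(-35064\right) \left(-11071\right) = 388193544$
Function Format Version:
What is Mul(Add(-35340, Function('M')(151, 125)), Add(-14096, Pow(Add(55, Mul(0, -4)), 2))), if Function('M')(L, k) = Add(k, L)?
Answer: 388193544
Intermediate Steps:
Function('M')(L, k) = Add(L, k)
Mul(Add(-35340, Function('M')(151, 125)), Add(-14096, Pow(Add(55, Mul(0, -4)), 2))) = Mul(Add(-35340, Add(151, 125)), Add(-14096, Pow(Add(55, Mul(0, -4)), 2))) = Mul(Add(-35340, 276), Add(-14096, Pow(Add(55, 0), 2))) = Mul(-35064, Add(-14096, Pow(55, 2))) = Mul(-35064, Add(-14096, 3025)) = Mul(-35064, -11071) = 388193544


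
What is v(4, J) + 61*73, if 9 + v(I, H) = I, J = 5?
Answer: 4448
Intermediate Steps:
v(I, H) = -9 + I
v(4, J) + 61*73 = (-9 + 4) + 61*73 = -5 + 4453 = 4448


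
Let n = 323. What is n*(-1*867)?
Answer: -280041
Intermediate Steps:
n*(-1*867) = 323*(-1*867) = 323*(-867) = -280041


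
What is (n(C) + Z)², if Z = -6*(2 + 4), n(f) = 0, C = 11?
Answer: 1296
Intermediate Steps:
Z = -36 (Z = -6*6 = -36)
(n(C) + Z)² = (0 - 36)² = (-36)² = 1296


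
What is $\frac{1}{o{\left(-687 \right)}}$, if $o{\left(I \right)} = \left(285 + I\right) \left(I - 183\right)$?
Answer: $\frac{1}{349740} \approx 2.8593 \cdot 10^{-6}$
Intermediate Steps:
$o{\left(I \right)} = \left(-183 + I\right) \left(285 + I\right)$ ($o{\left(I \right)} = \left(285 + I\right) \left(-183 + I\right) = \left(-183 + I\right) \left(285 + I\right)$)
$\frac{1}{o{\left(-687 \right)}} = \frac{1}{-52155 + \left(-687\right)^{2} + 102 \left(-687\right)} = \frac{1}{-52155 + 471969 - 70074} = \frac{1}{349740}$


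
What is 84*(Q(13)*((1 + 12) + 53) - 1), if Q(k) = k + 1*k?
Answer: 144060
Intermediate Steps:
Q(k) = 2*k (Q(k) = k + k = 2*k)
84*(Q(13)*((1 + 12) + 53) - 1) = 84*((2*13)*((1 + 12) + 53) - 1) = 84*(26*(13 + 53) - 1) = 84*(26*66 - 1) = 84*(1716 - 1) = 84*1715 = 144060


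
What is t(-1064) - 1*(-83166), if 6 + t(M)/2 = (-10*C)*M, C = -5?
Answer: -23246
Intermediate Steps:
t(M) = -12 + 100*M (t(M) = -12 + 2*((-10*(-5))*M) = -12 + 2*(50*M) = -12 + 100*M)
t(-1064) - 1*(-83166) = (-12 + 100*(-1064)) - 1*(-83166) = (-12 - 106400) + 83166 = -106412 + 83166 = -23246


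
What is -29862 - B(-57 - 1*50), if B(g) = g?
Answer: -29755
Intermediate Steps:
-29862 - B(-57 - 1*50) = -29862 - (-57 - 1*50) = -29862 - (-57 - 50) = -29862 - 1*(-107) = -29862 + 107 = -29755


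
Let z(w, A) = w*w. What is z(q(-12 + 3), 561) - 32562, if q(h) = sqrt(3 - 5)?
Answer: -32564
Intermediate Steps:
q(h) = I*sqrt(2) (q(h) = sqrt(-2) = I*sqrt(2))
z(w, A) = w**2
z(q(-12 + 3), 561) - 32562 = (I*sqrt(2))**2 - 32562 = -2 - 32562 = -32564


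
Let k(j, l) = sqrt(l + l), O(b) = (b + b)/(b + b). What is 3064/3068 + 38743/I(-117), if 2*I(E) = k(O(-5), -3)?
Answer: 766/767 - 38743*I*sqrt(6)/3 ≈ 0.9987 - 31634.0*I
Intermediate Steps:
O(b) = 1 (O(b) = (2*b)/((2*b)) = (2*b)*(1/(2*b)) = 1)
k(j, l) = sqrt(2)*sqrt(l) (k(j, l) = sqrt(2*l) = sqrt(2)*sqrt(l))
I(E) = I*sqrt(6)/2 (I(E) = (sqrt(2)*sqrt(-3))/2 = (sqrt(2)*(I*sqrt(3)))/2 = (I*sqrt(6))/2 = I*sqrt(6)/2)
3064/3068 + 38743/I(-117) = 3064/3068 + 38743/((I*sqrt(6)/2)) = 3064*(1/3068) + 38743*(-I*sqrt(6)/3) = 766/767 - 38743*I*sqrt(6)/3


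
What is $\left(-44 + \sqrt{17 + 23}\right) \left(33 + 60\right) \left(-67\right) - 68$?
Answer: $274096 - 12462 \sqrt{10} \approx 2.3469 \cdot 10^{5}$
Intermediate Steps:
$\left(-44 + \sqrt{17 + 23}\right) \left(33 + 60\right) \left(-67\right) - 68 = \left(-44 + \sqrt{40}\right) 93 \left(-67\right) - 68 = \left(-44 + 2 \sqrt{10}\right) 93 \left(-67\right) - 68 = \left(-4092 + 186 \sqrt{10}\right) \left(-67\right) - 68 = \left(274164 - 12462 \sqrt{10}\right) - 68 = 274096 - 12462 \sqrt{10}$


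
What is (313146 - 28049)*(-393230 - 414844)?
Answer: -230379473178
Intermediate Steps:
(313146 - 28049)*(-393230 - 414844) = 285097*(-808074) = -230379473178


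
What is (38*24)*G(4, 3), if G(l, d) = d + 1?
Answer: 3648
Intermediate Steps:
G(l, d) = 1 + d
(38*24)*G(4, 3) = (38*24)*(1 + 3) = 912*4 = 3648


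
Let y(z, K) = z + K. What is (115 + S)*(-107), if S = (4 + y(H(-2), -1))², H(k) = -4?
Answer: -12412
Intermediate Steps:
y(z, K) = K + z
S = 1 (S = (4 + (-1 - 4))² = (4 - 5)² = (-1)² = 1)
(115 + S)*(-107) = (115 + 1)*(-107) = 116*(-107) = -12412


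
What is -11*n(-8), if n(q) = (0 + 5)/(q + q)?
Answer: 55/16 ≈ 3.4375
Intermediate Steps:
n(q) = 5/(2*q) (n(q) = 5/((2*q)) = 5*(1/(2*q)) = 5/(2*q))
-11*n(-8) = -55/(2*(-8)) = -55*(-1)/(2*8) = -11*(-5/16) = 55/16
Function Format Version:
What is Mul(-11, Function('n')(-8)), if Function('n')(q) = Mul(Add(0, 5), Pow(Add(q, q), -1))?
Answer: Rational(55, 16) ≈ 3.4375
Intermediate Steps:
Function('n')(q) = Mul(Rational(5, 2), Pow(q, -1)) (Function('n')(q) = Mul(5, Pow(Mul(2, q), -1)) = Mul(5, Mul(Rational(1, 2), Pow(q, -1))) = Mul(Rational(5, 2), Pow(q, -1)))
Mul(-11, Function('n')(-8)) = Mul(-11, Mul(Rational(5, 2), Pow(-8, -1))) = Mul(-11, Mul(Rational(5, 2), Rational(-1, 8))) = Mul(-11, Rational(-5, 16)) = Rational(55, 16)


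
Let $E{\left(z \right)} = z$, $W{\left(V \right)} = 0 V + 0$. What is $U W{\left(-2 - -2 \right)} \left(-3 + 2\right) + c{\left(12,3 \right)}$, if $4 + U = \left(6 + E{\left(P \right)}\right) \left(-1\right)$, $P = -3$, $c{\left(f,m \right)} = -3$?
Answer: $-3$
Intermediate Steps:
$W{\left(V \right)} = 0$ ($W{\left(V \right)} = 0 + 0 = 0$)
$U = -7$ ($U = -4 + \left(6 - 3\right) \left(-1\right) = -4 + 3 \left(-1\right) = -4 - 3 = -7$)
$U W{\left(-2 - -2 \right)} \left(-3 + 2\right) + c{\left(12,3 \right)} = - 7 \cdot 0 \left(-3 + 2\right) - 3 = - 7 \cdot 0 \left(-1\right) - 3 = \left(-7\right) 0 - 3 = 0 - 3 = -3$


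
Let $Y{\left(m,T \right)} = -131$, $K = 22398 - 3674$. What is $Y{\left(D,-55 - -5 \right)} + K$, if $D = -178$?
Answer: $18593$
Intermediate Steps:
$K = 18724$ ($K = 22398 - 3674 = 18724$)
$Y{\left(D,-55 - -5 \right)} + K = -131 + 18724 = 18593$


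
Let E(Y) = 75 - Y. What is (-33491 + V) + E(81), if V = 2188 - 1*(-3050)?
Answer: -28259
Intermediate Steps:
V = 5238 (V = 2188 + 3050 = 5238)
(-33491 + V) + E(81) = (-33491 + 5238) + (75 - 1*81) = -28253 + (75 - 81) = -28253 - 6 = -28259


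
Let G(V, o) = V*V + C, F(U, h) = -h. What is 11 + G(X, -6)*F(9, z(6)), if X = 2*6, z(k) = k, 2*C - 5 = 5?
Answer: -883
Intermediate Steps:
C = 5 (C = 5/2 + (½)*5 = 5/2 + 5/2 = 5)
X = 12
G(V, o) = 5 + V² (G(V, o) = V*V + 5 = V² + 5 = 5 + V²)
11 + G(X, -6)*F(9, z(6)) = 11 + (5 + 12²)*(-1*6) = 11 + (5 + 144)*(-6) = 11 + 149*(-6) = 11 - 894 = -883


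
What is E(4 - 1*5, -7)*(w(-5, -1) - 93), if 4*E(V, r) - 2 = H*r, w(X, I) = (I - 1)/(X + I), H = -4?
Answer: -695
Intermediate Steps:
w(X, I) = (-1 + I)/(I + X)
E(V, r) = ½ - r (E(V, r) = ½ + (-4*r)/4 = ½ - r)
E(4 - 1*5, -7)*(w(-5, -1) - 93) = (½ - 1*(-7))*((-1 - 1)/(-1 - 5) - 93) = (½ + 7)*(-2/(-6) - 93) = 15*(-⅙*(-2) - 93)/2 = 15*(⅓ - 93)/2 = (15/2)*(-278/3) = -695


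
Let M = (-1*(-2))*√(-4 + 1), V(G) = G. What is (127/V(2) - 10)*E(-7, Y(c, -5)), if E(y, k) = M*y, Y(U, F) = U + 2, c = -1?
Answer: -749*I*√3 ≈ -1297.3*I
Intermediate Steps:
Y(U, F) = 2 + U
M = 2*I*√3 (M = 2*√(-3) = 2*(I*√3) = 2*I*√3 ≈ 3.4641*I)
E(y, k) = 2*I*y*√3 (E(y, k) = (2*I*√3)*y = 2*I*y*√3)
(127/V(2) - 10)*E(-7, Y(c, -5)) = (127/2 - 10)*(2*I*(-7)*√3) = (127*(½) - 10)*(-14*I*√3) = (127/2 - 10)*(-14*I*√3) = 107*(-14*I*√3)/2 = -749*I*√3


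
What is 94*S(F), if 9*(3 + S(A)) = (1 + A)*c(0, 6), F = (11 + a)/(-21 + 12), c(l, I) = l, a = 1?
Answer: -282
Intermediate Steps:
F = -4/3 (F = (11 + 1)/(-21 + 12) = 12/(-9) = 12*(-⅑) = -4/3 ≈ -1.3333)
S(A) = -3 (S(A) = -3 + ((1 + A)*0)/9 = -3 + (⅑)*0 = -3 + 0 = -3)
94*S(F) = 94*(-3) = -282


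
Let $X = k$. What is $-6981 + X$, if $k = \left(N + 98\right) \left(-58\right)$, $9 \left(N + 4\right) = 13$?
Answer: $- \frac{112651}{9} \approx -12517.0$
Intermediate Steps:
$N = - \frac{23}{9}$ ($N = -4 + \frac{1}{9} \cdot 13 = -4 + \frac{13}{9} = - \frac{23}{9} \approx -2.5556$)
$k = - \frac{49822}{9}$ ($k = \left(- \frac{23}{9} + 98\right) \left(-58\right) = \frac{859}{9} \left(-58\right) = - \frac{49822}{9} \approx -5535.8$)
$X = - \frac{49822}{9} \approx -5535.8$
$-6981 + X = -6981 - \frac{49822}{9} = - \frac{112651}{9}$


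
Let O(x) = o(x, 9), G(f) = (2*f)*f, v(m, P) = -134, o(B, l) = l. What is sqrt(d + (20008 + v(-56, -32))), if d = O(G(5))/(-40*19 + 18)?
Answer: sqrt(10941902258)/742 ≈ 140.98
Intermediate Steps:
G(f) = 2*f**2
O(x) = 9
d = -9/742 (d = 9/(-40*19 + 18) = 9/(-760 + 18) = 9/(-742) = 9*(-1/742) = -9/742 ≈ -0.012129)
sqrt(d + (20008 + v(-56, -32))) = sqrt(-9/742 + (20008 - 134)) = sqrt(-9/742 + 19874) = sqrt(14746499/742) = sqrt(10941902258)/742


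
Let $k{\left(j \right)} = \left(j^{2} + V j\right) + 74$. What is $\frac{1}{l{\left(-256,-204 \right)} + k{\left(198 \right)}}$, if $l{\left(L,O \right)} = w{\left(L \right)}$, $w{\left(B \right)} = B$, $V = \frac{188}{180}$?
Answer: $\frac{5}{196144} \approx 2.5491 \cdot 10^{-5}$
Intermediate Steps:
$V = \frac{47}{45}$ ($V = 188 \cdot \frac{1}{180} = \frac{47}{45} \approx 1.0444$)
$l{\left(L,O \right)} = L$
$k{\left(j \right)} = 74 + j^{2} + \frac{47 j}{45}$ ($k{\left(j \right)} = \left(j^{2} + \frac{47 j}{45}\right) + 74 = 74 + j^{2} + \frac{47 j}{45}$)
$\frac{1}{l{\left(-256,-204 \right)} + k{\left(198 \right)}} = \frac{1}{-256 + \left(74 + 198^{2} + \frac{47}{45} \cdot 198\right)} = \frac{1}{-256 + \left(74 + 39204 + \frac{1034}{5}\right)} = \frac{1}{-256 + \frac{197424}{5}} = \frac{1}{\frac{196144}{5}} = \frac{5}{196144}$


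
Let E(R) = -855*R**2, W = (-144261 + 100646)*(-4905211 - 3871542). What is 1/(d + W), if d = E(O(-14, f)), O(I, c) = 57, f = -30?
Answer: 1/382795304200 ≈ 2.6124e-12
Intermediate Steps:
W = 382798082095 (W = -43615*(-8776753) = 382798082095)
d = -2777895 (d = -855*57**2 = -855*3249 = -2777895)
1/(d + W) = 1/(-2777895 + 382798082095) = 1/382795304200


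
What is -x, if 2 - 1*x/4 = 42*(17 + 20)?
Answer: 6208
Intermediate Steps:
x = -6208 (x = 8 - 168*(17 + 20) = 8 - 168*37 = 8 - 4*1554 = 8 - 6216 = -6208)
-x = -1*(-6208) = 6208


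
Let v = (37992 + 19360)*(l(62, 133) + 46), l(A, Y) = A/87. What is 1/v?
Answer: 87/233078528 ≈ 3.7326e-7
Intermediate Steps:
l(A, Y) = A/87 (l(A, Y) = A*(1/87) = A/87)
v = 233078528/87 (v = (37992 + 19360)*((1/87)*62 + 46) = 57352*(62/87 + 46) = 57352*(4064/87) = 233078528/87 ≈ 2.6791e+6)
1/v = 1/(233078528/87) = 87/233078528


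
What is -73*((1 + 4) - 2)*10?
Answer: -2190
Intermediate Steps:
-73*((1 + 4) - 2)*10 = -73*(5 - 2)*10 = -219*10 = -73*30 = -2190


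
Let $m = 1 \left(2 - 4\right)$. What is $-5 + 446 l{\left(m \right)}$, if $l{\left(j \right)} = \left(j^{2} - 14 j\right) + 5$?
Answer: $16497$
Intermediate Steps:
$m = -2$ ($m = 1 \left(-2\right) = -2$)
$l{\left(j \right)} = 5 + j^{2} - 14 j$
$-5 + 446 l{\left(m \right)} = -5 + 446 \left(5 + \left(-2\right)^{2} - -28\right) = -5 + 446 \left(5 + 4 + 28\right) = -5 + 446 \cdot 37 = -5 + 16502 = 16497$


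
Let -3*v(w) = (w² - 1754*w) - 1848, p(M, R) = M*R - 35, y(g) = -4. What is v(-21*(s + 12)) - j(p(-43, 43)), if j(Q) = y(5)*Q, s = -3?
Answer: -129329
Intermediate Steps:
p(M, R) = -35 + M*R
v(w) = 616 - w²/3 + 1754*w/3 (v(w) = -((w² - 1754*w) - 1848)/3 = -(-1848 + w² - 1754*w)/3 = 616 - w²/3 + 1754*w/3)
j(Q) = -4*Q
v(-21*(s + 12)) - j(p(-43, 43)) = (616 - 441*(-3 + 12)²/3 + 1754*(-21*(-3 + 12))/3) - (-4)*(-35 - 43*43) = (616 - (-21*9)²/3 + 1754*(-21*9)/3) - (-4)*(-35 - 1849) = (616 - ⅓*(-189)² + (1754/3)*(-189)) - (-4)*(-1884) = (616 - ⅓*35721 - 110502) - 1*7536 = (616 - 11907 - 110502) - 7536 = -121793 - 7536 = -129329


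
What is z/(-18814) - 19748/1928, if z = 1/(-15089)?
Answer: -350384377355/34208075743 ≈ -10.243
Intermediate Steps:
z = -1/15089 ≈ -6.6273e-5
z/(-18814) - 19748/1928 = -1/15089/(-18814) - 19748/1928 = -1/15089*(-1/18814) - 19748*1/1928 = 1/283884446 - 4937/482 = -350384377355/34208075743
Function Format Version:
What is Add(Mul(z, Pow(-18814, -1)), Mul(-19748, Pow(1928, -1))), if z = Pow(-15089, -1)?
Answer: Rational(-350384377355, 34208075743) ≈ -10.243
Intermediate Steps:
z = Rational(-1, 15089) ≈ -6.6273e-5
Add(Mul(z, Pow(-18814, -1)), Mul(-19748, Pow(1928, -1))) = Add(Mul(Rational(-1, 15089), Pow(-18814, -1)), Mul(-19748, Pow(1928, -1))) = Add(Mul(Rational(-1, 15089), Rational(-1, 18814)), Mul(-19748, Rational(1, 1928))) = Add(Rational(1, 283884446), Rational(-4937, 482)) = Rational(-350384377355, 34208075743)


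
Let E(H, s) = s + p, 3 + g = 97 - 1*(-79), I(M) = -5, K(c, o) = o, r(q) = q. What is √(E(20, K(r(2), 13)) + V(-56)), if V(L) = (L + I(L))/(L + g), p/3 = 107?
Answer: √507221/39 ≈ 18.261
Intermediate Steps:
g = 173 (g = -3 + (97 - 1*(-79)) = -3 + (97 + 79) = -3 + 176 = 173)
p = 321 (p = 3*107 = 321)
V(L) = (-5 + L)/(173 + L) (V(L) = (L - 5)/(L + 173) = (-5 + L)/(173 + L))
E(H, s) = 321 + s (E(H, s) = s + 321 = 321 + s)
√(E(20, K(r(2), 13)) + V(-56)) = √((321 + 13) + (-5 - 56)/(173 - 56)) = √(334 - 61/117) = √(39017/117) = √507221/39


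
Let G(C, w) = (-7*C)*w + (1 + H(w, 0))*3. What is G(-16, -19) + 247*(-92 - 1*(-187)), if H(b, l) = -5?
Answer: 21325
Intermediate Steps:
G(C, w) = -12 - 7*C*w (G(C, w) = (-7*C)*w + (1 - 5)*3 = -7*C*w - 4*3 = -7*C*w - 12 = -12 - 7*C*w)
G(-16, -19) + 247*(-92 - 1*(-187)) = (-12 - 7*(-16)*(-19)) + 247*(-92 - 1*(-187)) = (-12 - 2128) + 247*(-92 + 187) = -2140 + 247*95 = -2140 + 23465 = 21325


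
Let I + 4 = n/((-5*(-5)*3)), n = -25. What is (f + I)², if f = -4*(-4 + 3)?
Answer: ⅑ ≈ 0.11111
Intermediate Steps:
I = -13/3 (I = -4 - 25/(-5*(-5)*3) = -4 - 25/(25*3) = -4 - 25/75 = -4 - 25*1/75 = -4 - ⅓ = -13/3 ≈ -4.3333)
f = 4 (f = -4*(-1) = 4)
(f + I)² = (4 - 13/3)² = (-⅓)² = ⅑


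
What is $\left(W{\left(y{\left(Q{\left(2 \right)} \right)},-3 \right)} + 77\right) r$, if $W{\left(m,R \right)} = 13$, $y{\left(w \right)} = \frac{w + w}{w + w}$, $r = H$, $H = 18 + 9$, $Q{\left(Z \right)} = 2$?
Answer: $2430$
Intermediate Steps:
$H = 27$
$r = 27$
$y{\left(w \right)} = 1$ ($y{\left(w \right)} = \frac{2 w}{2 w} = 2 w \frac{1}{2 w} = 1$)
$\left(W{\left(y{\left(Q{\left(2 \right)} \right)},-3 \right)} + 77\right) r = \left(13 + 77\right) 27 = 90 \cdot 27 = 2430$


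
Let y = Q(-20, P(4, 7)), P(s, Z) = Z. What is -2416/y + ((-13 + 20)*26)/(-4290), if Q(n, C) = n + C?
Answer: 398549/2145 ≈ 185.80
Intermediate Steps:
Q(n, C) = C + n
y = -13 (y = 7 - 20 = -13)
-2416/y + ((-13 + 20)*26)/(-4290) = -2416/(-13) + ((-13 + 20)*26)/(-4290) = -2416*(-1/13) + (7*26)*(-1/4290) = 2416/13 + 182*(-1/4290) = 2416/13 - 7/165 = 398549/2145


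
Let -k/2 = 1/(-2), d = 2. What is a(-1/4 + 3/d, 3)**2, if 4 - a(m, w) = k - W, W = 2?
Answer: 25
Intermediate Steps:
k = 1 (k = -2/(-2) = -2*(-1/2) = 1)
a(m, w) = 5 (a(m, w) = 4 - (1 - 1*2) = 4 - (1 - 2) = 4 - 1*(-1) = 4 + 1 = 5)
a(-1/4 + 3/d, 3)**2 = 5**2 = 25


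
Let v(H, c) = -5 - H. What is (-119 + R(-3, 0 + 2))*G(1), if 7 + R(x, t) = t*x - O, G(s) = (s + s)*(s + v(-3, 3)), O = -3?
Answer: 258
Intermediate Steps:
G(s) = 2*s*(-2 + s) (G(s) = (s + s)*(s + (-5 - 1*(-3))) = (2*s)*(s + (-5 + 3)) = (2*s)*(s - 2) = (2*s)*(-2 + s) = 2*s*(-2 + s))
R(x, t) = -4 + t*x (R(x, t) = -7 + (t*x - 1*(-3)) = -7 + (t*x + 3) = -7 + (3 + t*x) = -4 + t*x)
(-119 + R(-3, 0 + 2))*G(1) = (-119 + (-4 + (0 + 2)*(-3)))*(2*1*(-2 + 1)) = (-119 + (-4 + 2*(-3)))*(2*1*(-1)) = (-119 + (-4 - 6))*(-2) = (-119 - 10)*(-2) = -129*(-2) = 258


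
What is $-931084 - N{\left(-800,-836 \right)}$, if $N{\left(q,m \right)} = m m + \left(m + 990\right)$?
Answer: $-1630134$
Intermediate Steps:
$N{\left(q,m \right)} = 990 + m + m^{2}$ ($N{\left(q,m \right)} = m^{2} + \left(990 + m\right) = 990 + m + m^{2}$)
$-931084 - N{\left(-800,-836 \right)} = -931084 - \left(990 - 836 + \left(-836\right)^{2}\right) = -931084 - \left(990 - 836 + 698896\right) = -931084 - 699050 = -1630134$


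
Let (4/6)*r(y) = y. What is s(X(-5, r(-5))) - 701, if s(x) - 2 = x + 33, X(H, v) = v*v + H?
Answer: -2459/4 ≈ -614.75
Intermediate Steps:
r(y) = 3*y/2
X(H, v) = H + v² (X(H, v) = v² + H = H + v²)
s(x) = 35 + x (s(x) = 2 + (x + 33) = 2 + (33 + x) = 35 + x)
s(X(-5, r(-5))) - 701 = (35 + (-5 + ((3/2)*(-5))²)) - 701 = (35 + (-5 + (-15/2)²)) - 701 = (35 + (-5 + 225/4)) - 701 = (35 + 205/4) - 701 = 345/4 - 701 = -2459/4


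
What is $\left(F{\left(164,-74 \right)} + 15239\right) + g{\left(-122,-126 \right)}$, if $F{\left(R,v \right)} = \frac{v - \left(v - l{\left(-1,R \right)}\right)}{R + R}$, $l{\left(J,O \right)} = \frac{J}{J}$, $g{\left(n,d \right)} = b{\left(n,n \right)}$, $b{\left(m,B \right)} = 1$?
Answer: $\frac{4998721}{328} \approx 15240.0$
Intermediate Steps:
$g{\left(n,d \right)} = 1$
$l{\left(J,O \right)} = 1$
$F{\left(R,v \right)} = \frac{1}{2 R}$ ($F{\left(R,v \right)} = \frac{v - \left(-1 + v\right)}{R + R} = 1 \frac{1}{2 R} = \frac{1}{2 R}$)
$\left(F{\left(164,-74 \right)} + 15239\right) + g{\left(-122,-126 \right)} = \left(\frac{1}{2 \cdot 164} + 15239\right) + 1 = \left(\frac{1}{2} \cdot \frac{1}{164} + 15239\right) + 1 = \left(\frac{1}{328} + 15239\right) + 1 = \frac{4998393}{328} + 1 = \frac{4998721}{328}$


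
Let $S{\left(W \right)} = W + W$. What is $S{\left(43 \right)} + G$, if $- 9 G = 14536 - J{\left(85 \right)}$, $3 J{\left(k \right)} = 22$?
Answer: $- \frac{41264}{27} \approx -1528.3$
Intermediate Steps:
$J{\left(k \right)} = \frac{22}{3}$ ($J{\left(k \right)} = \frac{1}{3} \cdot 22 = \frac{22}{3}$)
$S{\left(W \right)} = 2 W$
$G = - \frac{43586}{27}$ ($G = - \frac{14536 - \frac{22}{3}}{9} = \left(- \frac{1}{9}\right) \frac{43586}{3} = - \frac{43586}{27} \approx -1614.3$)
$S{\left(43 \right)} + G = 2 \cdot 43 - \frac{43586}{27} = 86 - \frac{43586}{27} = - \frac{41264}{27}$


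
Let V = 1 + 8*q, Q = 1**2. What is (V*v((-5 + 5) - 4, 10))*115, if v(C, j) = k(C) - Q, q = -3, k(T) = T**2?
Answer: -39675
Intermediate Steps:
Q = 1
v(C, j) = -1 + C**2 (v(C, j) = C**2 - 1*1 = C**2 - 1 = -1 + C**2)
V = -23 (V = 1 + 8*(-3) = 1 - 24 = -23)
(V*v((-5 + 5) - 4, 10))*115 = -23*(-1 + ((-5 + 5) - 4)**2)*115 = -23*(-1 + (0 - 4)**2)*115 = -23*(-1 + (-4)**2)*115 = -23*(-1 + 16)*115 = -23*15*115 = -345*115 = -39675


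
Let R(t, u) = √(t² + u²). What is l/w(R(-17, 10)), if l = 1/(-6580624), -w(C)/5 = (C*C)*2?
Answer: 1/25598627360 ≈ 3.9065e-11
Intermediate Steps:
w(C) = -10*C² (w(C) = -5*C*C*2 = -5*C²*2 = -10*C²)
l = -1/6580624 ≈ -1.5196e-7
l/w(R(-17, 10)) = -(-1/(10*((-17)² + 10²)))/6580624 = -(-1/(10*(289 + 100)))/6580624 = -1/(6580624*((-10*(√389)²))) = -1/(6580624*((-10*389))) = -1/6580624/(-3890) = -1/6580624*(-1/3890) = 1/25598627360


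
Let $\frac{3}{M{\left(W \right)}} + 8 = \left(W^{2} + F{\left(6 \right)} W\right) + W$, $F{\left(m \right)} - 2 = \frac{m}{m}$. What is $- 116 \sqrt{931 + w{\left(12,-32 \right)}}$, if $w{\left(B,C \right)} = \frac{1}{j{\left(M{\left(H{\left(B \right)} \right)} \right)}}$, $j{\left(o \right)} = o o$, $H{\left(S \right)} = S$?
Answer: $- \frac{116 \sqrt{42235}}{3} \approx -7946.4$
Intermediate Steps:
$F{\left(m \right)} = 3$ ($F{\left(m \right)} = 2 + \frac{m}{m} = 2 + 1 = 3$)
$M{\left(W \right)} = \frac{3}{-8 + W^{2} + 4 W}$ ($M{\left(W \right)} = \frac{3}{-8 + \left(\left(W^{2} + 3 W\right) + W\right)} = \frac{3}{-8 + \left(W^{2} + 4 W\right)} = \frac{3}{-8 + W^{2} + 4 W}$)
$j{\left(o \right)} = o^{2}$
$w{\left(B,C \right)} = \frac{\left(-8 + B^{2} + 4 B\right)^{2}}{9}$ ($w{\left(B,C \right)} = \frac{1}{\left(\frac{3}{-8 + B^{2} + 4 B}\right)^{2}} = \frac{1}{9 \frac{1}{\left(-8 + B^{2} + 4 B\right)^{2}}} = \frac{\left(-8 + B^{2} + 4 B\right)^{2}}{9}$)
$- 116 \sqrt{931 + w{\left(12,-32 \right)}} = - 116 \sqrt{931 + \frac{\left(-8 + 12^{2} + 4 \cdot 12\right)^{2}}{9}} = - 116 \sqrt{931 + \frac{\left(-8 + 144 + 48\right)^{2}}{9}} = - 116 \sqrt{931 + \frac{184^{2}}{9}} = - 116 \sqrt{931 + \frac{1}{9} \cdot 33856} = - 116 \sqrt{931 + \frac{33856}{9}} = - 116 \sqrt{\frac{42235}{9}} = - 116 \frac{\sqrt{42235}}{3} = - \frac{116 \sqrt{42235}}{3}$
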